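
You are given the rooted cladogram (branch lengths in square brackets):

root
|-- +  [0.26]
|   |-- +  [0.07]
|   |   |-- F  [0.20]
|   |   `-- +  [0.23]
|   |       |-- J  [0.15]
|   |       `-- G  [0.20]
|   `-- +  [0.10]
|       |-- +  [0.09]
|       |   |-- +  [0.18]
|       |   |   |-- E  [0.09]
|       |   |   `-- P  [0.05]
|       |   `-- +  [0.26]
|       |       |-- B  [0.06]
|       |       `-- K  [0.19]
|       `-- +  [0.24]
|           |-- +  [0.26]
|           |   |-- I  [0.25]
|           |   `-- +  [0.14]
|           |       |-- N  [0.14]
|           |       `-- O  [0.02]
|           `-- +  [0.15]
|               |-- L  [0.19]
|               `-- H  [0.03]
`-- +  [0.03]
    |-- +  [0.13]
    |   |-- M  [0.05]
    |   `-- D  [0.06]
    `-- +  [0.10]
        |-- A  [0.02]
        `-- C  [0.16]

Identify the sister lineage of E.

E attaches to the tree at the node subtending (E,P).
The other lineage descending from that same node — the sister group — is the single tip P.

P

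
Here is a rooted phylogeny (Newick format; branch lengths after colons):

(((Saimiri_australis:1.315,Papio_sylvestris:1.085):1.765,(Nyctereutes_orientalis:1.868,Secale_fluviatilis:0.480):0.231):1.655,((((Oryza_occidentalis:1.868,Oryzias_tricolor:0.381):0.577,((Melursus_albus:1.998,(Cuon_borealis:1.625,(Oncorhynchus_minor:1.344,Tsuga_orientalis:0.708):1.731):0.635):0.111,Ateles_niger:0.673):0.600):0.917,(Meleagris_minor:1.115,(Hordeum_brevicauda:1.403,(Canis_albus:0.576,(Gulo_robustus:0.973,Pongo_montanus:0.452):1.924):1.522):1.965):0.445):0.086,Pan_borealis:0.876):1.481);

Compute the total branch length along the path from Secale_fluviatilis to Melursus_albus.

The path runs Secale_fluviatilis → … → MRCA → … → Melursus_albus; the MRCA is the root of the tree.
Branch lengths along that path: 0.480 + 0.231 + 1.655 + 1.481 + 0.086 + 0.917 + 0.600 + 0.111 + 1.998 = 7.559.

7.559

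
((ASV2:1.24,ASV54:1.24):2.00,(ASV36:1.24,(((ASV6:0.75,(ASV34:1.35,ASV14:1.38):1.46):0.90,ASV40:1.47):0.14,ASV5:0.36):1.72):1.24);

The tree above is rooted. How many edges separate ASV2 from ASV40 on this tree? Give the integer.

6

The MRCA of ASV2 and ASV40 is the root of the tree.
From ASV2 up to that node: 2 branches. From ASV40 up to the same node: 4 branches. Total: 2 + 4 = 6.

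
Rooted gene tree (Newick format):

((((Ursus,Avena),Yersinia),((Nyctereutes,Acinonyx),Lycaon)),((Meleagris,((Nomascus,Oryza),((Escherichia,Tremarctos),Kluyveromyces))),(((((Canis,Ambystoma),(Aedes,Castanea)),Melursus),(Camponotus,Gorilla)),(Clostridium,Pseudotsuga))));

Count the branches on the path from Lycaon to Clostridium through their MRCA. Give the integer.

7

The MRCA of Lycaon and Clostridium is the root of the tree.
From Lycaon up to that node: 3 branches. From Clostridium up to the same node: 4 branches. Total: 3 + 4 = 7.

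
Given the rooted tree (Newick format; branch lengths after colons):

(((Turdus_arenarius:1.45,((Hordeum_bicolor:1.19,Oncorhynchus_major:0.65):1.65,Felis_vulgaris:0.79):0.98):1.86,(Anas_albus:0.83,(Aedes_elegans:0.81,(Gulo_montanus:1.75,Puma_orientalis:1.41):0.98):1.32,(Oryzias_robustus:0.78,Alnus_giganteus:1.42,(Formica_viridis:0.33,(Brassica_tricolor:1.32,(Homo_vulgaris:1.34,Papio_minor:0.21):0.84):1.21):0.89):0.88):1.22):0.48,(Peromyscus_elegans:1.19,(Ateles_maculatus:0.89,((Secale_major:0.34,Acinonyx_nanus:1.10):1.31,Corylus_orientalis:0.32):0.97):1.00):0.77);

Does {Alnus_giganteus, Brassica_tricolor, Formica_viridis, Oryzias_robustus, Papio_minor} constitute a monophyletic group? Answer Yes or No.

The MRCA of the listed taxa subtends (Oryzias_robustus,Alnus_giganteus,(Formica_viridis,(Brassica_tricolor,(Homo_vulgaris,Papio_minor)))).
That clade also contains Homo_vulgaris, which is not in the proposed group, so the group is not monophyletic.

No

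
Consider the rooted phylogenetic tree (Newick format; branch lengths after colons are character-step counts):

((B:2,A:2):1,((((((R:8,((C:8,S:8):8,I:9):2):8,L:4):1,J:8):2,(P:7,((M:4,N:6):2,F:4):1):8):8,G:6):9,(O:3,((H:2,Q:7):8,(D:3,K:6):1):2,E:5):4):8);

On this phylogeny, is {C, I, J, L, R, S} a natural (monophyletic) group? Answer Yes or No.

Yes

The most recent common ancestor of these taxa subtends (((R,((C,S),I)),L),J).
That clade has exactly 6 tips — every listed taxon and nothing else — so the group is monophyletic.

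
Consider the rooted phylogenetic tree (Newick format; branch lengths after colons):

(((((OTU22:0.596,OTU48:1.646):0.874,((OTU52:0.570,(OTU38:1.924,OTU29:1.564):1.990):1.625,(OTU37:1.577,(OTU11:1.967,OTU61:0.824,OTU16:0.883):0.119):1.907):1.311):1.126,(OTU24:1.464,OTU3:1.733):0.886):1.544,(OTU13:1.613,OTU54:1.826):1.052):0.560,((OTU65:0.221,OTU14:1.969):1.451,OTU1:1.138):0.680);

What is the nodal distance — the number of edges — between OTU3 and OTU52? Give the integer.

6

The MRCA of OTU3 and OTU52 is the node subtending (((OTU22,OTU48),((OTU52,(OTU38,OTU29)),(OTU37,(OTU11,OTU61,OTU16)))),(OTU24,OTU3)).
From OTU3 up to that node: 2 branches. From OTU52 up to the same node: 4 branches. Total: 2 + 4 = 6.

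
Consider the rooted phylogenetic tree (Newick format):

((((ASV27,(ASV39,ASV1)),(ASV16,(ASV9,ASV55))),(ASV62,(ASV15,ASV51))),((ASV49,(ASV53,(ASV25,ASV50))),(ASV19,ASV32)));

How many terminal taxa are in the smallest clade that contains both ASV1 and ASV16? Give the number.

The MRCA of ASV1 and ASV16 is the node subtending ((ASV27,(ASV39,ASV1)),(ASV16,(ASV9,ASV55))).
That clade contains 6 terminal taxa: ASV1, ASV16, ASV27, ASV39, ASV55, ASV9.

6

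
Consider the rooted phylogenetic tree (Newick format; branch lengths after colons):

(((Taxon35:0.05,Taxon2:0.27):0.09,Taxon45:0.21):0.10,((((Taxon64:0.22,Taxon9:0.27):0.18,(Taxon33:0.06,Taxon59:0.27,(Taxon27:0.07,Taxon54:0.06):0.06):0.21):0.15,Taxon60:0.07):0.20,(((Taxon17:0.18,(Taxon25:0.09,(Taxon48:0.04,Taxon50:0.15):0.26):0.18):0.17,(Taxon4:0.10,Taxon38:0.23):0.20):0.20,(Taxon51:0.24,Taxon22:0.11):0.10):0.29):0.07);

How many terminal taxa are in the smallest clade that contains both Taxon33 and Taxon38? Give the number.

15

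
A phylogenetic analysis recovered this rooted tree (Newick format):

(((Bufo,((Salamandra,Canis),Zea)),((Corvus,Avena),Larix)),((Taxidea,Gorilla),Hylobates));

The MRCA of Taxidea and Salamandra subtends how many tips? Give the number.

The MRCA of Taxidea and Salamandra is the root, so the clade is the entire tree.
That clade contains 10 terminal taxa: Avena, Bufo, Canis, Corvus, Gorilla, Hylobates, Larix, Salamandra, Taxidea, Zea.

10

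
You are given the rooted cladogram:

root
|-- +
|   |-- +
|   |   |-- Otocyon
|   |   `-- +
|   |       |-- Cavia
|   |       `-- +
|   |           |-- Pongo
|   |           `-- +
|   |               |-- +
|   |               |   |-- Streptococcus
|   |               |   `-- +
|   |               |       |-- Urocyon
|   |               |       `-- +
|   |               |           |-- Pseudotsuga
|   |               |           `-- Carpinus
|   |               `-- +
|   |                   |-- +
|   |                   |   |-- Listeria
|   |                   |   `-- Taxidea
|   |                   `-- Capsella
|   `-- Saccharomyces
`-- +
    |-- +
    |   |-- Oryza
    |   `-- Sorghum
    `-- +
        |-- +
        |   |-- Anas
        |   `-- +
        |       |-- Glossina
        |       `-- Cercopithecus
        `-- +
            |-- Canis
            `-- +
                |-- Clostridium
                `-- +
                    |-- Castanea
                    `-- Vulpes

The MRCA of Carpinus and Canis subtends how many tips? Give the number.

The MRCA of Carpinus and Canis is the root, so the clade is the entire tree.
That clade contains 20 terminal taxa: Anas, Canis, Capsella, Carpinus, Castanea, Cavia, Cercopithecus, Clostridium, Glossina, Listeria, Oryza, Otocyon, Pongo, Pseudotsuga, Saccharomyces, Sorghum, Streptococcus, Taxidea, Urocyon, Vulpes.

20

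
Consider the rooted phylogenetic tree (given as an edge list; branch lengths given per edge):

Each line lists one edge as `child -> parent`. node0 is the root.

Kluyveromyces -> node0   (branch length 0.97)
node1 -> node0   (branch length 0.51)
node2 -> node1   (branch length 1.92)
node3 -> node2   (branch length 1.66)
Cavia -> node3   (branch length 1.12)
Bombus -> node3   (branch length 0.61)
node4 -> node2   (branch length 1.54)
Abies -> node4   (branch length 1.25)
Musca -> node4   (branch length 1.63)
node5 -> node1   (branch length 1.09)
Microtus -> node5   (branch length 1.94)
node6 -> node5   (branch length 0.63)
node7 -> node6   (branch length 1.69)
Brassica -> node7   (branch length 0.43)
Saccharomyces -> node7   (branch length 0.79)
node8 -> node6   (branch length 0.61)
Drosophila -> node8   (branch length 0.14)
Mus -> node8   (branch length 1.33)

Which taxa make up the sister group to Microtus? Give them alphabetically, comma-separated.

Microtus attaches to the tree at the node subtending (Microtus,((Brassica,Saccharomyces),(Drosophila,Mus))).
The other lineage descending from that same node — the sister group — is ((Brassica,Saccharomyces),(Drosophila,Mus)); its 4 tips in alphabetical order are the answer.

Brassica, Drosophila, Mus, Saccharomyces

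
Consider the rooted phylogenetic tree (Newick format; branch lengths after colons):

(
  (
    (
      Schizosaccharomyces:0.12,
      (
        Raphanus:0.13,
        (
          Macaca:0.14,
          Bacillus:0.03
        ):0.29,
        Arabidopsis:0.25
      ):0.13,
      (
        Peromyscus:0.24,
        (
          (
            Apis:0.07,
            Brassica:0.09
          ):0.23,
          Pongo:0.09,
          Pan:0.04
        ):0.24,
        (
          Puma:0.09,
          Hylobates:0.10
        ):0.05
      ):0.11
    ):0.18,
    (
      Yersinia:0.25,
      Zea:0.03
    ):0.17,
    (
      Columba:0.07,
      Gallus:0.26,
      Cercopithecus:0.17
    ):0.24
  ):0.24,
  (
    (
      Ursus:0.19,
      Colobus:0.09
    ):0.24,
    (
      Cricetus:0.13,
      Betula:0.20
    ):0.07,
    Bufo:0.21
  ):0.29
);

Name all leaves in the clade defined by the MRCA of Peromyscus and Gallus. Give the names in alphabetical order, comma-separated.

Apis, Arabidopsis, Bacillus, Brassica, Cercopithecus, Columba, Gallus, Hylobates, Macaca, Pan, Peromyscus, Pongo, Puma, Raphanus, Schizosaccharomyces, Yersinia, Zea

Tracing Peromyscus: it sits inside (Peromyscus,((Apis,Brassica),Pongo,Pan),(Puma,Hylobates)).
Tracing Gallus: it sits inside (Columba,Gallus,Cercopithecus).
The smallest clade enclosing both is ((Schizosaccharomyces,(Raphanus,(Macaca,Bacillus),Arabidopsis),(Peromyscus,((Apis,Brassica),Pongo,Pan),(Puma,Hylobates))),(Yersinia,Zea),(Columba,Gallus,Cercopithecus)); the answer is its 17 terminal taxa in alphabetical order.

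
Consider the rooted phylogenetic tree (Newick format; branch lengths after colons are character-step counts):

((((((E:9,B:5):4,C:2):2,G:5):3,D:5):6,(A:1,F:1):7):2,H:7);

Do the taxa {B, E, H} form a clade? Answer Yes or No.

No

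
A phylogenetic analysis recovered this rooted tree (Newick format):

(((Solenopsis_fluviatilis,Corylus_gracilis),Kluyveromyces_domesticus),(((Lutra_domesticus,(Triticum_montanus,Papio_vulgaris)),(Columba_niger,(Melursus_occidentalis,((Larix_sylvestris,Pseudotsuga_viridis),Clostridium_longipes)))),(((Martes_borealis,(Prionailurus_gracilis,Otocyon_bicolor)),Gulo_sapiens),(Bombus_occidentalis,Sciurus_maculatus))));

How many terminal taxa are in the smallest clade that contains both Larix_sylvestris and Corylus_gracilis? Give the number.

The MRCA of Larix_sylvestris and Corylus_gracilis is the root, so the clade is the entire tree.
That clade contains 17 terminal taxa: Bombus_occidentalis, Clostridium_longipes, Columba_niger, Corylus_gracilis, Gulo_sapiens, Kluyveromyces_domesticus, Larix_sylvestris, Lutra_domesticus, Martes_borealis, Melursus_occidentalis, Otocyon_bicolor, Papio_vulgaris, Prionailurus_gracilis, Pseudotsuga_viridis, Sciurus_maculatus, Solenopsis_fluviatilis, Triticum_montanus.

17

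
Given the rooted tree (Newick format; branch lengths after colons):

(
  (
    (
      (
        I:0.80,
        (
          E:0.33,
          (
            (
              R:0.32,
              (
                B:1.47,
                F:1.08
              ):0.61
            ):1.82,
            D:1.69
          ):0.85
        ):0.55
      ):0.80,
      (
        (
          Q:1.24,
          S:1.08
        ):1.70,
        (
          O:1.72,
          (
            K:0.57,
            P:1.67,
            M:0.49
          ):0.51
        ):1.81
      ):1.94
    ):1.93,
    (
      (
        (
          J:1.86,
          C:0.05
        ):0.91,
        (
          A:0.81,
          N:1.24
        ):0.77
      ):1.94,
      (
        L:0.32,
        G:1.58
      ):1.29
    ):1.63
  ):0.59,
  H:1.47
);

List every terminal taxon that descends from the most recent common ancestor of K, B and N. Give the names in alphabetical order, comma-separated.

A, B, C, D, E, F, G, I, J, K, L, M, N, O, P, Q, R, S

Tracing K: it sits inside (K,P,M).
Tracing B: it sits inside (B,F).
Tracing N: it sits inside (A,N).
The smallest clade enclosing all 3 is (((I,(E,((R,(B,F)),D))),((Q,S),(O,(K,P,M)))),(((J,C),(A,N)),(L,G))); the answer is its 18 terminal taxa in alphabetical order.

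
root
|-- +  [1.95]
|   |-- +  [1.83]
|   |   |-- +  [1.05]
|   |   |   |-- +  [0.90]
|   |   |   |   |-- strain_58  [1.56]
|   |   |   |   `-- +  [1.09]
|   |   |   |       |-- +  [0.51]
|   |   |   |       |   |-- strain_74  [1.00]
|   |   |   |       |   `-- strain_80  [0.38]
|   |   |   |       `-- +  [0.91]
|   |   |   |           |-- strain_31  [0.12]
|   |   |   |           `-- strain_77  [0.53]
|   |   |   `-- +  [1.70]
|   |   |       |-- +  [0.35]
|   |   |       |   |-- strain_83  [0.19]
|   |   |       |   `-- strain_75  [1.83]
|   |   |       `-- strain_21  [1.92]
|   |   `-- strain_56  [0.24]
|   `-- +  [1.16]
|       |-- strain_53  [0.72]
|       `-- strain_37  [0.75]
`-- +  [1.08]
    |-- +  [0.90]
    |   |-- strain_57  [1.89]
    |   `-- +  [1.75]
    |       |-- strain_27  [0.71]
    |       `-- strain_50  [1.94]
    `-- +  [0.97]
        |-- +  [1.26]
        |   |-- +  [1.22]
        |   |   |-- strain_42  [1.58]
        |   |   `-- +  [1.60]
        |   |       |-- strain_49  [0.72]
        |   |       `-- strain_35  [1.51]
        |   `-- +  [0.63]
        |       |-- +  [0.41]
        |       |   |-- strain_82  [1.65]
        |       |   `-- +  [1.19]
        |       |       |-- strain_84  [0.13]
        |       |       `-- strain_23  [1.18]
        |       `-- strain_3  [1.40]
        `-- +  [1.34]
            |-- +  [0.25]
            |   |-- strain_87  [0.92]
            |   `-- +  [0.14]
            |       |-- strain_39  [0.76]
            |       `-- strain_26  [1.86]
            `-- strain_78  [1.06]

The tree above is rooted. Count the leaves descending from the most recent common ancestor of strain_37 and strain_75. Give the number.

The MRCA of strain_37 and strain_75 is the node subtending ((((strain_58,((strain_74,strain_80),(strain_31,strain_77))),((strain_83,strain_75),strain_21)),strain_56),(strain_53,strain_37)).
That clade contains 11 terminal taxa: strain_21, strain_31, strain_37, strain_53, strain_56, strain_58, strain_74, strain_75, strain_77, strain_80, strain_83.

11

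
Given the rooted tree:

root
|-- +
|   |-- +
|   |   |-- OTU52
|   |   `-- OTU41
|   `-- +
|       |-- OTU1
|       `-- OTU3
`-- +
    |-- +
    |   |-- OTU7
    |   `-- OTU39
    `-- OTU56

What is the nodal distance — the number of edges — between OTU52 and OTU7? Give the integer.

6

The MRCA of OTU52 and OTU7 is the root of the tree.
From OTU52 up to that node: 3 branches. From OTU7 up to the same node: 3 branches. Total: 3 + 3 = 6.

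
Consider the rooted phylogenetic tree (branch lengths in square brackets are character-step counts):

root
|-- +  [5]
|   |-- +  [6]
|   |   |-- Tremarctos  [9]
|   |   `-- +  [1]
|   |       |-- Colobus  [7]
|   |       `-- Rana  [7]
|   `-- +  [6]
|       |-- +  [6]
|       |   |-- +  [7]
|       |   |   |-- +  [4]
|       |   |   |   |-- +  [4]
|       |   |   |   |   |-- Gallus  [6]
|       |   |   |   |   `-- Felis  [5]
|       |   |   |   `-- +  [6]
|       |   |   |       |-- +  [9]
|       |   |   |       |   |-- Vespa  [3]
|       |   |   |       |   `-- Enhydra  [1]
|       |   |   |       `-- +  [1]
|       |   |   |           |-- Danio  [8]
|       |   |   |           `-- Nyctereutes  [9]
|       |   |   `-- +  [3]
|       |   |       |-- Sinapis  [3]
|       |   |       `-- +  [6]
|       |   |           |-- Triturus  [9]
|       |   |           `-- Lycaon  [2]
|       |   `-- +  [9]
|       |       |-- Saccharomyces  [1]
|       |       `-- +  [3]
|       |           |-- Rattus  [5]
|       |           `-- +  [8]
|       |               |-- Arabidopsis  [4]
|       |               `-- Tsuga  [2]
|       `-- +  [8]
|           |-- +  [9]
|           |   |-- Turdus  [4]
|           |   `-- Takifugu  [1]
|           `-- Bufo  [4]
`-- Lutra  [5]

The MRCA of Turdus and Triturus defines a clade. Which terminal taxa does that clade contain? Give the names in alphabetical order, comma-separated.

Arabidopsis, Bufo, Danio, Enhydra, Felis, Gallus, Lycaon, Nyctereutes, Rattus, Saccharomyces, Sinapis, Takifugu, Triturus, Tsuga, Turdus, Vespa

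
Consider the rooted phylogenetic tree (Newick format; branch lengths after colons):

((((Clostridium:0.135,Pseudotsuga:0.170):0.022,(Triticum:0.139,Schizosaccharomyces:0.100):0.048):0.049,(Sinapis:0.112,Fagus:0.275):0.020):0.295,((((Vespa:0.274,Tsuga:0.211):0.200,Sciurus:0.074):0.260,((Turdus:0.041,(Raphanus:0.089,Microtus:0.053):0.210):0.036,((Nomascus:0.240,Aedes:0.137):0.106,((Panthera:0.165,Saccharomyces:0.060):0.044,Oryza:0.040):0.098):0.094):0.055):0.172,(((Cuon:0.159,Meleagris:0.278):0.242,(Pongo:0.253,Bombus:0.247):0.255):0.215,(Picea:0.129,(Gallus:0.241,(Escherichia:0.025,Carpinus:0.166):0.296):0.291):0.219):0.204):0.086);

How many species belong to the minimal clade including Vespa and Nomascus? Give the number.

11

The MRCA of Vespa and Nomascus is the node subtending (((Vespa,Tsuga),Sciurus),((Turdus,(Raphanus,Microtus)),((Nomascus,Aedes),((Panthera,Saccharomyces),Oryza)))).
That clade contains 11 terminal taxa: Aedes, Microtus, Nomascus, Oryza, Panthera, Raphanus, Saccharomyces, Sciurus, Tsuga, Turdus, Vespa.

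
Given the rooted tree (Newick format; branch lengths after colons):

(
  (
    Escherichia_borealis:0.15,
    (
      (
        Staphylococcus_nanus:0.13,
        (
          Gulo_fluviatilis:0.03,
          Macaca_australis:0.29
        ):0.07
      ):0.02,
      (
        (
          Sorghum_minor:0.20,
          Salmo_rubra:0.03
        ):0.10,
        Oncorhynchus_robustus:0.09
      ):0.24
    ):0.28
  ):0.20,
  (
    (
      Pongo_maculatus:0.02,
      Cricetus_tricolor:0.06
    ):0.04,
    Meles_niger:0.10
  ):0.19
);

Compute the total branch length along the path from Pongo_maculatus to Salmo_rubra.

1.10

The path runs Pongo_maculatus → … → MRCA → … → Salmo_rubra; the MRCA is the root of the tree.
Branch lengths along that path: 0.02 + 0.04 + 0.19 + 0.20 + 0.28 + 0.24 + 0.10 + 0.03 = 1.10.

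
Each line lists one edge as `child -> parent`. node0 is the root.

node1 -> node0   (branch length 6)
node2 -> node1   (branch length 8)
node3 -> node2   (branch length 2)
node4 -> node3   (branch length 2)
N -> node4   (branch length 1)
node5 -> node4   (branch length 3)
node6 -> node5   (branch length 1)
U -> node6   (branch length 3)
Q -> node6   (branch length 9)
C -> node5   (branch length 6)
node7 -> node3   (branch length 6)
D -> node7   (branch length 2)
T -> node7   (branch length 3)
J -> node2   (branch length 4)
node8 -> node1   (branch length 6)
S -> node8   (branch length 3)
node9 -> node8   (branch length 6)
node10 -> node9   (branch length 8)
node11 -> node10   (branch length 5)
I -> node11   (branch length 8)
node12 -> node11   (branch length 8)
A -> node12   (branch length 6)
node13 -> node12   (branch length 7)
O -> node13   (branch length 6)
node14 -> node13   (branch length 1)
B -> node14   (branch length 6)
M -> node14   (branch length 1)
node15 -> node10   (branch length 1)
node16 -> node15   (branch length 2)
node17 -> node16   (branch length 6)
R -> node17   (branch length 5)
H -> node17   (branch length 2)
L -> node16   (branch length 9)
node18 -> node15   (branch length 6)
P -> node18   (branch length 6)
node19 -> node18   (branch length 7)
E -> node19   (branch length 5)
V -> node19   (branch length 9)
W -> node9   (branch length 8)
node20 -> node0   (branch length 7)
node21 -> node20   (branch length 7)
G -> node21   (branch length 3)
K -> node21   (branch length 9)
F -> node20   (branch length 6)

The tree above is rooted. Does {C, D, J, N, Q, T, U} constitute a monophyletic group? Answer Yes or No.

The most recent common ancestor of these taxa subtends (((N,((U,Q),C)),(D,T)),J).
That clade has exactly 7 tips — every listed taxon and nothing else — so the group is monophyletic.

Yes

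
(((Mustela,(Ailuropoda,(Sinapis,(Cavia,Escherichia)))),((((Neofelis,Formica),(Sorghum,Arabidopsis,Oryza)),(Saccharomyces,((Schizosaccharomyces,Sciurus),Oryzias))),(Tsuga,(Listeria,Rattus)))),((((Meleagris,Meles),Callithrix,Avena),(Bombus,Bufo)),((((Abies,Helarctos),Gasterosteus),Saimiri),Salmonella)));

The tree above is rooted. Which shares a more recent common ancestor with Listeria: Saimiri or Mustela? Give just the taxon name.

The MRCA of Listeria and Mustela subtends ((Mustela,(Ailuropoda,(Sinapis,(Cavia,Escherichia)))),((((Neofelis,Formica),(Sorghum,Arabidopsis,Oryza)),(Saccharomyces,((Schizosaccharomyces,Sciurus),Oryzias))),(Tsuga,(Listeria,Rattus)))) (17 taxa).
The MRCA of Listeria and Saimiri is the root, subtending the entire tree (28 taxa).
The first is nested inside the second, so Listeria shares a more recent common ancestor with Mustela.

Mustela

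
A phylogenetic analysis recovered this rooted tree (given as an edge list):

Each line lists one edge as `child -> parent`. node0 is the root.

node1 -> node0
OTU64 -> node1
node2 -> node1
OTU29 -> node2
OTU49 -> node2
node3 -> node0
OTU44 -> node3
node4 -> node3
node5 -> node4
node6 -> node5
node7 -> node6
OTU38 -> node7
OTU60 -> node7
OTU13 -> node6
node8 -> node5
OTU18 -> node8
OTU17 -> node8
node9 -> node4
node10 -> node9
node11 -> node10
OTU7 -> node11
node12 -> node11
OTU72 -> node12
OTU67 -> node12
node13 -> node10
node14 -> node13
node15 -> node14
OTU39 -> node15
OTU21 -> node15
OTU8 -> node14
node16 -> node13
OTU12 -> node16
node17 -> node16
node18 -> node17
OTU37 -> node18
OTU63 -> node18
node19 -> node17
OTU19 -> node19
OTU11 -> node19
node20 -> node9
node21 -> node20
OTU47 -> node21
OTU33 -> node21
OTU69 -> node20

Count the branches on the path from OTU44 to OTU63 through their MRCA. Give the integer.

9

The MRCA of OTU44 and OTU63 is the node subtending (OTU44,((((OTU38,OTU60),OTU13),(OTU18,OTU17)),(((OTU7,(OTU72,OTU67)),(((OTU39,OTU21),OTU8),(OTU12,((OTU37,OTU63),(OTU19,OTU11))))),((OTU47,OTU33),OTU69)))).
From OTU44 up to that node: 1 branch. From OTU63 up to the same node: 8 branches. Total: 1 + 8 = 9.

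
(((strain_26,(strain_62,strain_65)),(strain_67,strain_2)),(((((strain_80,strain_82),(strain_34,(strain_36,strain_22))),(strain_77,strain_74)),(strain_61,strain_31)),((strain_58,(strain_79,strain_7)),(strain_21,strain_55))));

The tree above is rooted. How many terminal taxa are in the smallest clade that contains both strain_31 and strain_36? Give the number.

The MRCA of strain_31 and strain_36 is the node subtending ((((strain_80,strain_82),(strain_34,(strain_36,strain_22))),(strain_77,strain_74)),(strain_61,strain_31)).
That clade contains 9 terminal taxa: strain_22, strain_31, strain_34, strain_36, strain_61, strain_74, strain_77, strain_80, strain_82.

9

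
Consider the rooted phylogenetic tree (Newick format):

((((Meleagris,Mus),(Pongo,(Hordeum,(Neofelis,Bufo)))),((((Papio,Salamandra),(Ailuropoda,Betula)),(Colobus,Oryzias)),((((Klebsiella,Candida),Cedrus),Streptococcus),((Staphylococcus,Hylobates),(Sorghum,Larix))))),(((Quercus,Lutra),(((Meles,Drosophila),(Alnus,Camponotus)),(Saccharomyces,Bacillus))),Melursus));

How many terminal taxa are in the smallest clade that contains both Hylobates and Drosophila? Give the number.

29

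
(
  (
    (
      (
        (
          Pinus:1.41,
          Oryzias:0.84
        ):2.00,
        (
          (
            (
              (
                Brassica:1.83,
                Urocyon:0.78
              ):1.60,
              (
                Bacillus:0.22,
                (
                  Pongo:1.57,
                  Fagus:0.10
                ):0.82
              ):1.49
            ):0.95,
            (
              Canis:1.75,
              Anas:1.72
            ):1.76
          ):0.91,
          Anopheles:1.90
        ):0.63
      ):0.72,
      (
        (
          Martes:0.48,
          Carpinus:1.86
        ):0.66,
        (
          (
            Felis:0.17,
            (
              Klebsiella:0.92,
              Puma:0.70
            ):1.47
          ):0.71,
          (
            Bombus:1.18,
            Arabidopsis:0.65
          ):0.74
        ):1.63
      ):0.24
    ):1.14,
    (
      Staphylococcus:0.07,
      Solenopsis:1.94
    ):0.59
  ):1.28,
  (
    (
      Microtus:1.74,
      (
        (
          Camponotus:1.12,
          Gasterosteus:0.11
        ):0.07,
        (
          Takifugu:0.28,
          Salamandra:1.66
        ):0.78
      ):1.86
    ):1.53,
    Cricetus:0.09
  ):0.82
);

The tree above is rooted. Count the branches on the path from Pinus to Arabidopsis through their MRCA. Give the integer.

7

The MRCA of Pinus and Arabidopsis is the node subtending (((Pinus,Oryzias),((((Brassica,Urocyon),(Bacillus,(Pongo,Fagus))),(Canis,Anas)),Anopheles)),((Martes,Carpinus),((Felis,(Klebsiella,Puma)),(Bombus,Arabidopsis)))).
From Pinus up to that node: 3 branches. From Arabidopsis up to the same node: 4 branches. Total: 3 + 4 = 7.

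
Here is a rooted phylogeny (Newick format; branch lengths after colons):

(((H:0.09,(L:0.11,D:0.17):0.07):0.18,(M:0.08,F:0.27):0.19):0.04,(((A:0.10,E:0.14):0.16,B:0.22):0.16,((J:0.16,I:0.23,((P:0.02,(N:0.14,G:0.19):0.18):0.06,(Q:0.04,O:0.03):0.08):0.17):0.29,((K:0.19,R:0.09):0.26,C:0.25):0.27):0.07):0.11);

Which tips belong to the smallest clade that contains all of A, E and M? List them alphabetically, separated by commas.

A, B, C, D, E, F, G, H, I, J, K, L, M, N, O, P, Q, R

Tracing A: it sits inside (A,E).
Tracing E: it sits inside (A,E).
Tracing M: it sits inside (M,F).
The smallest clade enclosing all 3 is the whole tree (their MRCA is the root), so the answer is all 18 tips in alphabetical order.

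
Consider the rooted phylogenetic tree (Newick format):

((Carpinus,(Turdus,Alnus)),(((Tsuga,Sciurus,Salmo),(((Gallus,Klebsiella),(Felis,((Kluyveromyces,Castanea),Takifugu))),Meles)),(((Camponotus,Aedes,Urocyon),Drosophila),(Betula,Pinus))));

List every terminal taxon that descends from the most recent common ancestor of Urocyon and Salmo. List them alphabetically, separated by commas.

Tracing Urocyon: it sits inside (Camponotus,Aedes,Urocyon).
Tracing Salmo: it sits inside (Tsuga,Sciurus,Salmo).
The smallest clade enclosing both is (((Tsuga,Sciurus,Salmo),(((Gallus,Klebsiella),(Felis,((Kluyveromyces,Castanea),Takifugu))),Meles)),(((Camponotus,Aedes,Urocyon),Drosophila),(Betula,Pinus))); the answer is its 16 terminal taxa in alphabetical order.

Aedes, Betula, Camponotus, Castanea, Drosophila, Felis, Gallus, Klebsiella, Kluyveromyces, Meles, Pinus, Salmo, Sciurus, Takifugu, Tsuga, Urocyon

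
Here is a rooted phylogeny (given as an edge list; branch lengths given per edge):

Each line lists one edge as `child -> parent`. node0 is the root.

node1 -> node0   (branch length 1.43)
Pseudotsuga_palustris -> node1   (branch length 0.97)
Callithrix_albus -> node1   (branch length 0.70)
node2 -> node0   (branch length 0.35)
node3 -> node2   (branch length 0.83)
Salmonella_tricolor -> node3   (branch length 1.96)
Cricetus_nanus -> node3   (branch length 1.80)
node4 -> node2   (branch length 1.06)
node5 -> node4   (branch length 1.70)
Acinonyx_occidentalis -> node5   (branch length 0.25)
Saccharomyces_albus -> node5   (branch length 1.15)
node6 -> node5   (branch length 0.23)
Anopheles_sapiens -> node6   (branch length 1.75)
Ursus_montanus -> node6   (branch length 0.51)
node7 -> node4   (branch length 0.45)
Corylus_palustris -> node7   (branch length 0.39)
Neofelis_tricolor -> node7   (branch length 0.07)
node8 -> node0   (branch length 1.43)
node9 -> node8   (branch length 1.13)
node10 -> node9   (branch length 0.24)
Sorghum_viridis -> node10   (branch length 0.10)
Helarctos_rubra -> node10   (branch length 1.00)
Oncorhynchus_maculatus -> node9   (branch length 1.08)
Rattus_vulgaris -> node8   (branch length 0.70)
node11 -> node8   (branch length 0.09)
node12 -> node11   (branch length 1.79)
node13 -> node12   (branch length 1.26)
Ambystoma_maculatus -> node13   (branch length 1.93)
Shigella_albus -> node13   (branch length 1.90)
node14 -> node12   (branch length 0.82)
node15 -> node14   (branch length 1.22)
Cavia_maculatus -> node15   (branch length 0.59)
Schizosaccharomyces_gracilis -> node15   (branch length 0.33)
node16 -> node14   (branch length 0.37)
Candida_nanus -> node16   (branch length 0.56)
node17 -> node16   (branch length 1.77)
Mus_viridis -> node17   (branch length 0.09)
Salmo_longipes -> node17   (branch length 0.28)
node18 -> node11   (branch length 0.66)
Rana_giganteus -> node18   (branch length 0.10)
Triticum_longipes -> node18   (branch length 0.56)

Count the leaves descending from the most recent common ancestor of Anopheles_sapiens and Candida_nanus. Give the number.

23

The MRCA of Anopheles_sapiens and Candida_nanus is the root, so the clade is the entire tree.
That clade contains 23 terminal taxa: Acinonyx_occidentalis, Ambystoma_maculatus, Anopheles_sapiens, Callithrix_albus, Candida_nanus, Cavia_maculatus, Corylus_palustris, Cricetus_nanus, Helarctos_rubra, Mus_viridis, Neofelis_tricolor, Oncorhynchus_maculatus, Pseudotsuga_palustris, Rana_giganteus, Rattus_vulgaris, Saccharomyces_albus, Salmo_longipes, Salmonella_tricolor, Schizosaccharomyces_gracilis, Shigella_albus, Sorghum_viridis, Triticum_longipes, Ursus_montanus.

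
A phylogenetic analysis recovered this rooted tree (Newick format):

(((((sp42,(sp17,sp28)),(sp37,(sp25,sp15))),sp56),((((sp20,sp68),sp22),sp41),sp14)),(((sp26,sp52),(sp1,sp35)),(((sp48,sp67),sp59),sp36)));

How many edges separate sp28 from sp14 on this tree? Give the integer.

The MRCA of sp28 and sp14 is the node subtending ((((sp42,(sp17,sp28)),(sp37,(sp25,sp15))),sp56),((((sp20,sp68),sp22),sp41),sp14)).
From sp28 up to that node: 5 branches. From sp14 up to the same node: 2 branches. Total: 5 + 2 = 7.

7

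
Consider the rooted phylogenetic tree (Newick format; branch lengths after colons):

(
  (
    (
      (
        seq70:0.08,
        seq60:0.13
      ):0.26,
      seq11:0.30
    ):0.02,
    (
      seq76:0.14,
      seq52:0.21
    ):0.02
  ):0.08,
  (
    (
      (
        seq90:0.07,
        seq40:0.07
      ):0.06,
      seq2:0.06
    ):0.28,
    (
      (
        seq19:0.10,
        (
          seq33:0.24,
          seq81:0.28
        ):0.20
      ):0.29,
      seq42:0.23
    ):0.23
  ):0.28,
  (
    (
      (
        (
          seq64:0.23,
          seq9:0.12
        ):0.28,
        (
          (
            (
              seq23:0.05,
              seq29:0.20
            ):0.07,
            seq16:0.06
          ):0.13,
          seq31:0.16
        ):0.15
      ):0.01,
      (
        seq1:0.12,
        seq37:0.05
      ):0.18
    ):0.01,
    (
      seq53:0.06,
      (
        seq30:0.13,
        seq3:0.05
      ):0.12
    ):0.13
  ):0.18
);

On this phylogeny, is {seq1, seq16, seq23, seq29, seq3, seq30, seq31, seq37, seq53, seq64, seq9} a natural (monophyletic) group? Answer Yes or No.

Yes

The most recent common ancestor of these taxa subtends ((((seq64,seq9),(((seq23,seq29),seq16),seq31)),(seq1,seq37)),(seq53,(seq30,seq3))).
That clade has exactly 11 tips — every listed taxon and nothing else — so the group is monophyletic.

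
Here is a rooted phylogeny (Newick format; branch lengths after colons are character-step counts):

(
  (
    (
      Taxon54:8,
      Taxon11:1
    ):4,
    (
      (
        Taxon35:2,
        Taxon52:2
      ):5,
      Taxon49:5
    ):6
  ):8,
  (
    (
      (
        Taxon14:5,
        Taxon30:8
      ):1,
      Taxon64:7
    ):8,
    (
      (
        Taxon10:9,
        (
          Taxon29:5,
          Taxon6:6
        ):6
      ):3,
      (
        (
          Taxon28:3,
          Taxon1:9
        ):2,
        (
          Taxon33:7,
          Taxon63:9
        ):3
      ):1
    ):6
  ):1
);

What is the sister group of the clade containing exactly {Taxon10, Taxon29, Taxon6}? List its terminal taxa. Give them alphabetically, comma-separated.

Taxon1, Taxon28, Taxon33, Taxon63

The clade containing exactly {Taxon10, Taxon29, Taxon6} attaches to the tree at the node subtending ((Taxon10,(Taxon29,Taxon6)),((Taxon28,Taxon1),(Taxon33,Taxon63))).
The other lineage descending from that same node — the sister group — is ((Taxon28,Taxon1),(Taxon33,Taxon63)); its 4 tips in alphabetical order are the answer.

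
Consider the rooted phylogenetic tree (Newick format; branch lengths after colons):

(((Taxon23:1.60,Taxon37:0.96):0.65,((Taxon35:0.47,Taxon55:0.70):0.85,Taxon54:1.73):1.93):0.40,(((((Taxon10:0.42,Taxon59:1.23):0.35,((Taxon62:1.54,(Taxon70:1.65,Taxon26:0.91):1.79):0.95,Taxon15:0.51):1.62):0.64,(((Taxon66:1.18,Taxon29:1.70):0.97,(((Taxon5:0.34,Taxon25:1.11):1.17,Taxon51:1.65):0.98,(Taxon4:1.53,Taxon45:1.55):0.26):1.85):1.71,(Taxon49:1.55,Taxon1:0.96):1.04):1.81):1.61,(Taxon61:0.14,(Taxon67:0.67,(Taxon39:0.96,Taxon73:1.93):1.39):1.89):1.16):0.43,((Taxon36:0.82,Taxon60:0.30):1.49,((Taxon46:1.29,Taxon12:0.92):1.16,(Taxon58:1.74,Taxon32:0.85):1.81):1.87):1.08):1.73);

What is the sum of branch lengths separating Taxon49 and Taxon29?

The path runs Taxon49 → … → MRCA → … → Taxon29; the MRCA is the node subtending (((Taxon66,Taxon29),(((Taxon5,Taxon25),Taxon51),(Taxon4,Taxon45))),(Taxon49,Taxon1)).
Branch lengths along that path: 1.55 + 1.04 + 1.71 + 0.97 + 1.70 = 6.97.

6.97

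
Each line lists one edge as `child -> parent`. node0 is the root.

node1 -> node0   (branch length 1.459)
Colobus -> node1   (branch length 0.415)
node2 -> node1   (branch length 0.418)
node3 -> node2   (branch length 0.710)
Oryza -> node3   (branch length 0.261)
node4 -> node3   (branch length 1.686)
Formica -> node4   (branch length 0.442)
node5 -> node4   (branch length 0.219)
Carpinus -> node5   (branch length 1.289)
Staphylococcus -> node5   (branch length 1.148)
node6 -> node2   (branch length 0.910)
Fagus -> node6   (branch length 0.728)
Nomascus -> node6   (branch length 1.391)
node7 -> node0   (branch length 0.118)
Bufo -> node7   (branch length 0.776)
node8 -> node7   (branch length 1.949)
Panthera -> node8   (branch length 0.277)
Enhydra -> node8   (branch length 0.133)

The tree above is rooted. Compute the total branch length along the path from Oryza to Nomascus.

The path runs Oryza → … → MRCA → … → Nomascus; the MRCA is the node subtending ((Oryza,(Formica,(Carpinus,Staphylococcus))),(Fagus,Nomascus)).
Branch lengths along that path: 0.261 + 0.710 + 0.910 + 1.391 = 3.272.

3.272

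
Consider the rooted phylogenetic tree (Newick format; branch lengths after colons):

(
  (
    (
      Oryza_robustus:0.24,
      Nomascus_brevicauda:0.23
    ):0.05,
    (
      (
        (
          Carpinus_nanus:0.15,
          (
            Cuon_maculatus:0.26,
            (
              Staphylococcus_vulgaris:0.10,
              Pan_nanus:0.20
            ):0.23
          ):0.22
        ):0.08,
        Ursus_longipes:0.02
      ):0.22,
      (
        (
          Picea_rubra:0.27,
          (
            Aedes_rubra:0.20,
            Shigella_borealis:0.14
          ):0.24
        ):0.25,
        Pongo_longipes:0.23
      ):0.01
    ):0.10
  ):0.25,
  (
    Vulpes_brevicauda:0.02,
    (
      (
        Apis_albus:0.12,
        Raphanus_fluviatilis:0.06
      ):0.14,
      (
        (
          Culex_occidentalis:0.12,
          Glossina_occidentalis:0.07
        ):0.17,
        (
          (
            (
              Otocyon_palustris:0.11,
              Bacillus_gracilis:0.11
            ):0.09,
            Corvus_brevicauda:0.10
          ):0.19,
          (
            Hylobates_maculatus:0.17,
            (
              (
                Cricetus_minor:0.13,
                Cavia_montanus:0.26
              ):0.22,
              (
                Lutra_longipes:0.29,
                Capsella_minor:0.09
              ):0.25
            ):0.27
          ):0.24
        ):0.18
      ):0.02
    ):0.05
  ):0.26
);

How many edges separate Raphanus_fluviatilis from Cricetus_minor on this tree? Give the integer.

The MRCA of Raphanus_fluviatilis and Cricetus_minor is the node subtending ((Apis_albus,Raphanus_fluviatilis),((Culex_occidentalis,Glossina_occidentalis),(((Otocyon_palustris,Bacillus_gracilis),Corvus_brevicauda),(Hylobates_maculatus,((Cricetus_minor,Cavia_montanus),(Lutra_longipes,Capsella_minor)))))).
From Raphanus_fluviatilis up to that node: 2 branches. From Cricetus_minor up to the same node: 6 branches. Total: 2 + 6 = 8.

8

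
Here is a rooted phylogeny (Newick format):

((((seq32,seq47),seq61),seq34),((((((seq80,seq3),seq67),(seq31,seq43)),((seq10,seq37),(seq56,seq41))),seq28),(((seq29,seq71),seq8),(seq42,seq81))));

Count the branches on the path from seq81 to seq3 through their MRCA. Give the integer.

9

The MRCA of seq81 and seq3 is the node subtending ((((((seq80,seq3),seq67),(seq31,seq43)),((seq10,seq37),(seq56,seq41))),seq28),(((seq29,seq71),seq8),(seq42,seq81))).
From seq81 up to that node: 3 branches. From seq3 up to the same node: 6 branches. Total: 3 + 6 = 9.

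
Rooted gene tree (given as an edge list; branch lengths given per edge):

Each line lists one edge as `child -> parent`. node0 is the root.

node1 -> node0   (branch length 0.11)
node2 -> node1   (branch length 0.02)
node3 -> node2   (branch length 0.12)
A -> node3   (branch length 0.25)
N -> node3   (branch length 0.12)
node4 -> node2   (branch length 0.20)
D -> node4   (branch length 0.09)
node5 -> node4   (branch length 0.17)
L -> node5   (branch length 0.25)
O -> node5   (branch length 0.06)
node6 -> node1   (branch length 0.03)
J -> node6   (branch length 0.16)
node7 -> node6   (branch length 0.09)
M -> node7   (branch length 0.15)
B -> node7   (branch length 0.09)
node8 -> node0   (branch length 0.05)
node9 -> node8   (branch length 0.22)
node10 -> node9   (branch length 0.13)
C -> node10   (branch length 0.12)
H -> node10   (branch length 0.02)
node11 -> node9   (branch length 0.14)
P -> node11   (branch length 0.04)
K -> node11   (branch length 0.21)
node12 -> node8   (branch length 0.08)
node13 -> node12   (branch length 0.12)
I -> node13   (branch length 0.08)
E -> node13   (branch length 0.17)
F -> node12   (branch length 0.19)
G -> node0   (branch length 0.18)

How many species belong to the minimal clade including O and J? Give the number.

The MRCA of O and J is the node subtending (((A,N),(D,(L,O))),(J,(M,B))).
That clade contains 8 terminal taxa: A, B, D, J, L, M, N, O.

8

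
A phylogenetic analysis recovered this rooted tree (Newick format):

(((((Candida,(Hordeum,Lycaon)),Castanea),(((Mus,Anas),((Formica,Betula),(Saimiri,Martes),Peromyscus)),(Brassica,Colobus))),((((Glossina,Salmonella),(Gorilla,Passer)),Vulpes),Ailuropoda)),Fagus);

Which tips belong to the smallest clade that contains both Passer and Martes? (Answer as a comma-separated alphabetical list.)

Ailuropoda, Anas, Betula, Brassica, Candida, Castanea, Colobus, Formica, Glossina, Gorilla, Hordeum, Lycaon, Martes, Mus, Passer, Peromyscus, Saimiri, Salmonella, Vulpes

Tracing Passer: it sits inside (Gorilla,Passer).
Tracing Martes: it sits inside (Saimiri,Martes).
The smallest clade enclosing both is ((((Candida,(Hordeum,Lycaon)),Castanea),(((Mus,Anas),((Formica,Betula),(Saimiri,Martes),Peromyscus)),(Brassica,Colobus))),((((Glossina,Salmonella),(Gorilla,Passer)),Vulpes),Ailuropoda)); the answer is its 19 terminal taxa in alphabetical order.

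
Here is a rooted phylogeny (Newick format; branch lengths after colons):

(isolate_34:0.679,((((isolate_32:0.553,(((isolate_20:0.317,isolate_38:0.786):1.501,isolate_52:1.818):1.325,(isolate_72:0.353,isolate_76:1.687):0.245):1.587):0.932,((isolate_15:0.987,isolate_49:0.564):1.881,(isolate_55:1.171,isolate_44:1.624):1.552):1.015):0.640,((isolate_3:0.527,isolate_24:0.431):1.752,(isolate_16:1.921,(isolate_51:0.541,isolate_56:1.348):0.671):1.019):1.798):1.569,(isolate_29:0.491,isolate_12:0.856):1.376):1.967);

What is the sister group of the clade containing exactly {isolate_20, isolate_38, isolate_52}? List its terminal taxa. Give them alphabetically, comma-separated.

The clade containing exactly {isolate_20, isolate_38, isolate_52} attaches to the tree at the node subtending (((isolate_20,isolate_38),isolate_52),(isolate_72,isolate_76)).
The other lineage descending from that same node — the sister group — is (isolate_72,isolate_76); its 2 tips in alphabetical order are the answer.

isolate_72, isolate_76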